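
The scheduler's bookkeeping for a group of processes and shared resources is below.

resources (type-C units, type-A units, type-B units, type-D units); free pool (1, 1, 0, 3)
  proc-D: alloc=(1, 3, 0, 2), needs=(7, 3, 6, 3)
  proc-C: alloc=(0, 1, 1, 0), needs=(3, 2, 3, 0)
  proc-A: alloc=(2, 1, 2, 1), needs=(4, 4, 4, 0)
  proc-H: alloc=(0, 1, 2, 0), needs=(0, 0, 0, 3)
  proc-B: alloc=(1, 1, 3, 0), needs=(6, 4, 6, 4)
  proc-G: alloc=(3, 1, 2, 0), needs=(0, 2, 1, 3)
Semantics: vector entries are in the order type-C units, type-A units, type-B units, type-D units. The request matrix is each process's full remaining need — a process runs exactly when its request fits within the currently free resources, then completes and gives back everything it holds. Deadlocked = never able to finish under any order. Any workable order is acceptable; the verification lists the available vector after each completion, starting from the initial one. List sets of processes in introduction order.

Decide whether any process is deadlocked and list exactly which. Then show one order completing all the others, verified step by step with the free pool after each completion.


No process is deadlocked.
Key observation: proc-H fits the free pool immediately, and its release cascades until everyone finishes.
The rest can finish in the order proc-H, proc-G, proc-C, proc-A, proc-B, proc-D. Step-by-step check:
  pool = (1, 1, 0, 3)
  run proc-H (needs (0, 0, 0, 3), free (1, 1, 0, 3)); after release of (0, 1, 2, 0) the pool is (1, 2, 2, 3)
  run proc-G (needs (0, 2, 1, 3), free (1, 2, 2, 3)); after release of (3, 1, 2, 0) the pool is (4, 3, 4, 3)
  run proc-C (needs (3, 2, 3, 0), free (4, 3, 4, 3)); after release of (0, 1, 1, 0) the pool is (4, 4, 5, 3)
  run proc-A (needs (4, 4, 4, 0), free (4, 4, 5, 3)); after release of (2, 1, 2, 1) the pool is (6, 5, 7, 4)
  run proc-B (needs (6, 4, 6, 4), free (6, 5, 7, 4)); after release of (1, 1, 3, 0) the pool is (7, 6, 10, 4)
  run proc-D (needs (7, 3, 6, 3), free (7, 6, 10, 4)); after release of (1, 3, 0, 2) the pool is (8, 9, 10, 6)


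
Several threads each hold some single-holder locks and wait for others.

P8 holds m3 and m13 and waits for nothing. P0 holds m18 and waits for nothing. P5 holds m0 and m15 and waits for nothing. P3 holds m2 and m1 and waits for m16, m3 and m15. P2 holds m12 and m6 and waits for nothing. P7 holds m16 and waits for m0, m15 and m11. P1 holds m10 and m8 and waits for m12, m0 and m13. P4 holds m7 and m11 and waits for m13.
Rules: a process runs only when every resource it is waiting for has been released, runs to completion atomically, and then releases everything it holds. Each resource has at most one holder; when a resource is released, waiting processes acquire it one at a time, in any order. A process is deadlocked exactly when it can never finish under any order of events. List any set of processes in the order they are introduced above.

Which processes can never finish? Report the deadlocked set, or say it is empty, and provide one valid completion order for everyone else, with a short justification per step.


The deadlocked set is empty.
Key observation: all waits point, directly or indirectly, at processes that can finish, so nothing is permanently blocked.
One completion order for the rest: P8, P4, P5, P2, P7, P0, P1, P3.
Check, step by step:
  P8: no waits; runs immediately, freeing m3 and m13
  P4 waits on m13 — all released -> runs and releases m7 and m11
  P5: no waits; runs immediately, freeing m0 and m15
  P2: no waits; runs immediately, freeing m12 and m6
  P7 waits on m0, m15 and m11 — all released -> runs and releases m16
  P0: no waits; runs immediately, freeing m18
  P1 waits on m12, m0 and m13 — all released -> runs and releases m10 and m8
  P3 waits on m16, m3 and m15 — all released -> runs and releases m2 and m1


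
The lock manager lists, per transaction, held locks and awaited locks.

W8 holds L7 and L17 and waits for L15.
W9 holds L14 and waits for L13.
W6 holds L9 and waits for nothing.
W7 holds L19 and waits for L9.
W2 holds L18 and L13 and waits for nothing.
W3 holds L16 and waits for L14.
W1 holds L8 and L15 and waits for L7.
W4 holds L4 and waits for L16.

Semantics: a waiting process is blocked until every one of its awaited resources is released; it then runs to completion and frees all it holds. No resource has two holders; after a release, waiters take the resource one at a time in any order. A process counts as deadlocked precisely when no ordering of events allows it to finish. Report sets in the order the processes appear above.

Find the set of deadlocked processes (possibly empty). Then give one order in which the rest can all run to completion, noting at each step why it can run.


Deadlocked set: W8 and W1.
Key observation: the wait chain closes on itself along W8 -> W1 -> W8; no other process is dragged down with it.
One completion order for the rest: W2, W6, W7, W9, W3, W4.
Verifying each step:
  W2 waits on nothing -> runs at once and releases L18 and L13
  W6 waits on nothing -> runs at once and releases L9
  W7: everything it awaited (L9) is free; runs, freeing L19
  W9: everything it awaited (L13) is free; runs, freeing L14
  W3: everything it awaited (L14) is free; runs, freeing L16
  W4: everything it awaited (L16) is free; runs, freeing L4


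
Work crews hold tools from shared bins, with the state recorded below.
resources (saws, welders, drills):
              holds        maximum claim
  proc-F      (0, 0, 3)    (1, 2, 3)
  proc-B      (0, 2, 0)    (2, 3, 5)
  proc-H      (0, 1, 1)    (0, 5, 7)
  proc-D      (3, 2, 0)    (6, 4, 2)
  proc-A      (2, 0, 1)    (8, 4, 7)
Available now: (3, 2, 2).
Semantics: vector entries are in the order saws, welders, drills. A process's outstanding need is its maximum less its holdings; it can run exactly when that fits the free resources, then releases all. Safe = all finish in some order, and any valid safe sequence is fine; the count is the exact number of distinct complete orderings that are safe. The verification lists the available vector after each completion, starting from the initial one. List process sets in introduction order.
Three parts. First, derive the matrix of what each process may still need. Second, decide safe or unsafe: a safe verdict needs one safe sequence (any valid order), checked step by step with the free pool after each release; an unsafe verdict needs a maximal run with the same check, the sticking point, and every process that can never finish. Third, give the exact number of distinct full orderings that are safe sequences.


(1) Remaining need (order saws, welders, drills):
  proc-F: (1, 2, 0)
  proc-B: (2, 1, 5)
  proc-H: (0, 4, 6)
  proc-D: (3, 2, 2)
  proc-A: (6, 4, 6)
(2) The state is UNSAFE.
Key observation: the pool after proc-F, proc-D, proc-B is (6, 6, 5); every surviving request exceeds it in drills, so progress ends there.
The run proc-F, proc-D, proc-B cannot be extended any further. Verifying each step:
  pool = (3, 2, 2)
  proc-F needs (1, 2, 0) <= (3, 2, 2) -> finishes; pool += (0, 0, 3) = (3, 2, 5)
  proc-D needs (3, 2, 2) <= (3, 2, 5) -> finishes; pool += (3, 2, 0) = (6, 4, 5)
  proc-B needs (2, 1, 5) <= (6, 4, 5) -> finishes; pool += (0, 2, 0) = (6, 6, 5)
  proc-H still needs (0, 4, 6) but only (6, 6, 5) is free — short on drills
  proc-A still needs (6, 4, 6) but only (6, 6, 5) is free — short on drills
Processes that can never finish: proc-H and proc-A.
(3) The exact count: 0 of the possible complete orderings are safe sequences.


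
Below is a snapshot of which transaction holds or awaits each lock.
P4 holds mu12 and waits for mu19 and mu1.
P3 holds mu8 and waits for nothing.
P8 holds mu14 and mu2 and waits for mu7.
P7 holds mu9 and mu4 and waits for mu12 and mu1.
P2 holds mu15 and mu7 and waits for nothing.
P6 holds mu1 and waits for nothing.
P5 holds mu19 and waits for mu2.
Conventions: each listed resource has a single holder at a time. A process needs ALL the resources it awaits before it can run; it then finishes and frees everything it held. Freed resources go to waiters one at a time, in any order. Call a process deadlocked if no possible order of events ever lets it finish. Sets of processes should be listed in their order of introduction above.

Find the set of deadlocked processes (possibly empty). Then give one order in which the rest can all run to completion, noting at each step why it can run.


Nothing here is deadlocked.
Key observation: the wait relation is loop-free; peeling off processes with no waits unwinds the whole state.
The rest can finish in the order P2, P3, P8, P6, P5, P4, P7.
Step-by-step check:
  P2 waits on nothing -> runs at once and releases mu15 and mu7
  P3 waits on nothing -> runs at once and releases mu8
  P8 waits on mu7 — all released -> runs and releases mu14 and mu2
  P6 waits on nothing -> runs at once and releases mu1
  P5 waits on mu2 — all released -> runs and releases mu19
  P4 waits on mu19 and mu1 — all released -> runs and releases mu12
  P7 waits on mu12 and mu1 — all released -> runs and releases mu9 and mu4


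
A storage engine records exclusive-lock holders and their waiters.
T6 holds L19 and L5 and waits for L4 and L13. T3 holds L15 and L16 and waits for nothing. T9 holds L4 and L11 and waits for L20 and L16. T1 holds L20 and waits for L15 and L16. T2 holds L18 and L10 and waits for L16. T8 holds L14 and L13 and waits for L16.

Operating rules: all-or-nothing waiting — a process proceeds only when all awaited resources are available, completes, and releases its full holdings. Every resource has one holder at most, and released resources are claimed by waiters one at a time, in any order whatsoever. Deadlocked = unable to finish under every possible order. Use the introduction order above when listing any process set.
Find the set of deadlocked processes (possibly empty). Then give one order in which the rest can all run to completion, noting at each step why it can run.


No process is deadlocked.
Key observation: the wait relation is loop-free; peeling off processes with no waits unwinds the whole state.
A valid finishing order for the others: T3, T1, T2, T9, T8, T6.
Verifying each step:
  run T3 (it waits on nothing); releases L15 and L16
  run T1 (all its waits — L15 and L16 — are resolved); releases L20
  run T2 (all its waits — L16 — are resolved); releases L18 and L10
  run T9 (all its waits — L20 and L16 — are resolved); releases L4 and L11
  run T8 (all its waits — L16 — are resolved); releases L14 and L13
  run T6 (all its waits — L4 and L13 — are resolved); releases L19 and L5


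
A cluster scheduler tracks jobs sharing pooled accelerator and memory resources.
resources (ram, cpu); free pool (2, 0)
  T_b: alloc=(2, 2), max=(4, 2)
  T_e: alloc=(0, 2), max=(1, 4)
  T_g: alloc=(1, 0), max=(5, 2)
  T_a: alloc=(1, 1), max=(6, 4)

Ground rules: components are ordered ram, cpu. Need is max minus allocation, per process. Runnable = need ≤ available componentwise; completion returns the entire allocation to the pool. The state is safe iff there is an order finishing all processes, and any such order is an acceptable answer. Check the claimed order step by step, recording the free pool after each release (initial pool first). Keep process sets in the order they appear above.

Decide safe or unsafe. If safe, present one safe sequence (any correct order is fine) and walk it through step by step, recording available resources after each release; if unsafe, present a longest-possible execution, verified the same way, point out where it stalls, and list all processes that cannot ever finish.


The state is SAFE; one workable sequence: T_b, T_e, T_g, T_a.
Key observation: the order's first zero-slack moment is T_b ((2, 0) needed, (2, 0) free — a requested resource with nothing to spare).
Walking it through:
  pool = (2, 0)
  run T_b (needs (2, 0), free (2, 0)); after release of (2, 2) the pool is (4, 2)
  run T_e (needs (1, 2), free (4, 2)); after release of (0, 2) the pool is (4, 4)
  run T_g (needs (4, 2), free (4, 4)); after release of (1, 0) the pool is (5, 4)
  run T_a (needs (5, 3), free (5, 4)); after release of (1, 1) the pool is (6, 5)


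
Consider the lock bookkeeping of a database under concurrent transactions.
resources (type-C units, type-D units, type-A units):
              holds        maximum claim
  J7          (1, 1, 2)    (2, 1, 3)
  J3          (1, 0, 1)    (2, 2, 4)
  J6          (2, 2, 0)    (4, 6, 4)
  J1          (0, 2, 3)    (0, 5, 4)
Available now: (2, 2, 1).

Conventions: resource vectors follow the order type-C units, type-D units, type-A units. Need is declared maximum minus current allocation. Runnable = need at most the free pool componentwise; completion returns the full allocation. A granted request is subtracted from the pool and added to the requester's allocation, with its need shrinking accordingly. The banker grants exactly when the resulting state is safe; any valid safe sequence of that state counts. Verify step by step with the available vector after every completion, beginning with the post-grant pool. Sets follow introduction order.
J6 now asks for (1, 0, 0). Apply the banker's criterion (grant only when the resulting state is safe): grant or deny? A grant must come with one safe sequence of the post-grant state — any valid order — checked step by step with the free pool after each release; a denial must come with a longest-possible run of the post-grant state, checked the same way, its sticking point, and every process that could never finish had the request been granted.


GRANT — the state after the grant stays safe, e.g. via J7, J3, J1, J6.
Key observation: even at the reduced pool (1, 2, 1), J7 fits immediately, so safety survives the grant.
Check on the post-grant state, step by step:
  pool = (1, 2, 1)
  J7: need (1, 0, 1) fits (1, 2, 1); releases (1, 1, 2), pool now (2, 3, 3)
  J3: need (1, 2, 3) fits (2, 3, 3); releases (1, 0, 1), pool now (3, 3, 4)
  J1: need (0, 3, 1) fits (3, 3, 4); releases (0, 2, 3), pool now (3, 5, 7)
  J6: need (1, 4, 4) fits (3, 5, 7); releases (3, 2, 0), pool now (6, 7, 7)


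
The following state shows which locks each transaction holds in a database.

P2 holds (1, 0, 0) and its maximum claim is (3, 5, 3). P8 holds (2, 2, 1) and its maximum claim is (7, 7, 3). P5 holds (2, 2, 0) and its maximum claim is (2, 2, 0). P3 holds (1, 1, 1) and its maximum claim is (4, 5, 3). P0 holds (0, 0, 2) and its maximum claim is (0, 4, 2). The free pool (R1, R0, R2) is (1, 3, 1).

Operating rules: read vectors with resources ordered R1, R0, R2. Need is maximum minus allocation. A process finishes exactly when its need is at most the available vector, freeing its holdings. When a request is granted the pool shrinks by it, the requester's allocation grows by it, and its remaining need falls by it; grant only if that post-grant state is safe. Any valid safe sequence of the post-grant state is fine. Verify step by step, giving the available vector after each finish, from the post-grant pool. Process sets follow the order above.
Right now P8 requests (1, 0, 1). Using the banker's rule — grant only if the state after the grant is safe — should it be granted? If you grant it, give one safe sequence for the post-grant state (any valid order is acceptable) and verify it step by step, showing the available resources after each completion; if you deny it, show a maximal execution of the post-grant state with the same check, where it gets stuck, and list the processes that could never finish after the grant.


DENY. Granting would leave the state unsafe.
Key observation: after P5, P0 the pool peaks at (2, 5, 2), and each blocked process is short somewhere: P2 on R2; P8 on R1; P3 on R1.
After a pretend grant, a maximal execution: P5, P0 — then nothing else fits. Verifying each step:
  pool = (0, 3, 0)
  P5 needs (0, 0, 0) <= (0, 3, 0) -> finishes; pool += (2, 2, 0) = (2, 5, 0)
  P0 needs (0, 4, 0) <= (2, 5, 0) -> finishes; pool += (0, 0, 2) = (2, 5, 2)
  P2 cannot run: need (2, 5, 3) vs free (2, 5, 2) (insufficient R2)
  P8 cannot run: need (4, 5, 1) vs free (2, 5, 2) (insufficient R1)
  P3 cannot run: need (3, 4, 2) vs free (2, 5, 2) (insufficient R1)
Processes that could never finish after the grant: P2, P8 and P3.


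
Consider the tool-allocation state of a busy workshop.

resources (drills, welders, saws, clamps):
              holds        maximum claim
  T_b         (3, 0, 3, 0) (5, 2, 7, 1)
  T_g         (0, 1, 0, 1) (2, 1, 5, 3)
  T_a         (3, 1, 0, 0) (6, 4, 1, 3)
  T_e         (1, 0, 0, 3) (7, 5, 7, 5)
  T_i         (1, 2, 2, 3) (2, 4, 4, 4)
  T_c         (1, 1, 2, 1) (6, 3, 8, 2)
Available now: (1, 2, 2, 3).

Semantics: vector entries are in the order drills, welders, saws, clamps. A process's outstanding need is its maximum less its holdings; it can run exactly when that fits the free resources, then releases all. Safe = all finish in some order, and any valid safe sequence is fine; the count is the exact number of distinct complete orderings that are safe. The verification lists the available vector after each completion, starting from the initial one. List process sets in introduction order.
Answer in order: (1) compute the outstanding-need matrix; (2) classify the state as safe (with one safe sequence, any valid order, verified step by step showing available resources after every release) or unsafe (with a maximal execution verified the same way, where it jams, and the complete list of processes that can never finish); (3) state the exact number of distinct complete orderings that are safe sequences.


(1) Outstanding need per process (order drills, welders, saws, clamps):
  T_b: (2, 2, 4, 1)
  T_g: (2, 0, 5, 2)
  T_a: (3, 3, 1, 3)
  T_e: (6, 5, 7, 2)
  T_i: (1, 2, 2, 1)
  T_c: (5, 2, 6, 1)
(2) SAFE — a valid safe sequence is T_i, T_b, T_c, T_a, T_e, T_g.
Key observation: T_i is the earliest step where a requested resource binds exactly: need (1, 2, 2, 1), pool (1, 2, 2, 3) at its turn.
Walking it through:
  pool = (1, 2, 2, 3)
  T_i: need (1, 2, 2, 1) fits (1, 2, 2, 3); releases (1, 2, 2, 3), pool now (2, 4, 4, 6)
  T_b: need (2, 2, 4, 1) fits (2, 4, 4, 6); releases (3, 0, 3, 0), pool now (5, 4, 7, 6)
  T_c: need (5, 2, 6, 1) fits (5, 4, 7, 6); releases (1, 1, 2, 1), pool now (6, 5, 9, 7)
  T_a: need (3, 3, 1, 3) fits (6, 5, 9, 7); releases (3, 1, 0, 0), pool now (9, 6, 9, 7)
  T_e: need (6, 5, 7, 2) fits (9, 6, 9, 7); releases (1, 0, 0, 3), pool now (10, 6, 9, 10)
  T_g: need (2, 0, 5, 2) fits (10, 6, 9, 10); releases (0, 1, 0, 1), pool now (10, 7, 9, 11)
(3) The exact count: 16 of the possible complete orderings are safe sequences.


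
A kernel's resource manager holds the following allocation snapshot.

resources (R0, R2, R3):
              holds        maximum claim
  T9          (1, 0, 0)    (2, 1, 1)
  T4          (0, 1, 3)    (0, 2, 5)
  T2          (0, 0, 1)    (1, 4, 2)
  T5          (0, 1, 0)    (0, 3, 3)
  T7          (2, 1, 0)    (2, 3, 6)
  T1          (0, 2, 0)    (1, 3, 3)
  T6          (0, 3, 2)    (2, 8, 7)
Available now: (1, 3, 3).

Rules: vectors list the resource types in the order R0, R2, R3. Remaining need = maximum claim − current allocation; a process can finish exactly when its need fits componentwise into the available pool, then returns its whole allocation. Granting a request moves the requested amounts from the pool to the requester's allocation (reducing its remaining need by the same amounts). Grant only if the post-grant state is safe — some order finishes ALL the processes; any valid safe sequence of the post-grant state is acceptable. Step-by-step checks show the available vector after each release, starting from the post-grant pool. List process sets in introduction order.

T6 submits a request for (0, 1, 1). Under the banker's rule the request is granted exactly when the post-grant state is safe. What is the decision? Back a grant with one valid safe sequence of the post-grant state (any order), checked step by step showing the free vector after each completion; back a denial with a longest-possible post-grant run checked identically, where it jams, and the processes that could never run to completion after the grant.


GRANT — the state after the grant stays safe, e.g. via T9, T4, T1, T2, T6, T5, T7.
Key observation: post-grant, (1, 2, 2) remains, and an order beginning with T9 completes everyone.
Step-by-step check of the post-grant state:
  pool = (1, 2, 2)
  T9 needs (1, 1, 1) <= (1, 2, 2) -> finishes; pool += (1, 0, 0) = (2, 2, 2)
  T4 needs (0, 1, 2) <= (2, 2, 2) -> finishes; pool += (0, 1, 3) = (2, 3, 5)
  T1 needs (1, 1, 3) <= (2, 3, 5) -> finishes; pool += (0, 2, 0) = (2, 5, 5)
  T2 needs (1, 4, 1) <= (2, 5, 5) -> finishes; pool += (0, 0, 1) = (2, 5, 6)
  T6 needs (2, 4, 4) <= (2, 5, 6) -> finishes; pool += (0, 4, 3) = (2, 9, 9)
  T5 needs (0, 2, 3) <= (2, 9, 9) -> finishes; pool += (0, 1, 0) = (2, 10, 9)
  T7 needs (0, 2, 6) <= (2, 10, 9) -> finishes; pool += (2, 1, 0) = (4, 11, 9)


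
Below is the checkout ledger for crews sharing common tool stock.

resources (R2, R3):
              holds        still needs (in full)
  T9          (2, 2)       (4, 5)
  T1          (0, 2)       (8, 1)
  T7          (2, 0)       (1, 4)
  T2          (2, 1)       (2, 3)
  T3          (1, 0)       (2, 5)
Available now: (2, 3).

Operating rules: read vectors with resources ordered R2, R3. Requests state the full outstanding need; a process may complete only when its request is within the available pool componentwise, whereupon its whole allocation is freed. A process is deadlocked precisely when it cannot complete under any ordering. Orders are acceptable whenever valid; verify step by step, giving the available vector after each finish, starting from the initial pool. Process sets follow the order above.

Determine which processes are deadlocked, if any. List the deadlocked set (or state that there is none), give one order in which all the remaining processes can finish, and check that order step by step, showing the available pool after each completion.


Deadlocked set: T9, T1 and T3.
Key observation: after T2, T7 the pool peaks at (6, 4), and each blocked process is short somewhere: T9 on R3; T1 on R2; T3 on R3.
A valid finishing order for the others: T2, T7. Walking it through:
  pool = (2, 3)
  T2 needs (2, 3) <= (2, 3) -> finishes; pool += (2, 1) = (4, 4)
  T7 needs (1, 4) <= (4, 4) -> finishes; pool += (2, 0) = (6, 4)
The stuck group stays short no matter what:
  T9 cannot run: need (4, 5) vs free (6, 4) (insufficient R3)
  T1 cannot run: need (8, 1) vs free (6, 4) (insufficient R2)
  T3 cannot run: need (2, 5) vs free (6, 4) (insufficient R3)


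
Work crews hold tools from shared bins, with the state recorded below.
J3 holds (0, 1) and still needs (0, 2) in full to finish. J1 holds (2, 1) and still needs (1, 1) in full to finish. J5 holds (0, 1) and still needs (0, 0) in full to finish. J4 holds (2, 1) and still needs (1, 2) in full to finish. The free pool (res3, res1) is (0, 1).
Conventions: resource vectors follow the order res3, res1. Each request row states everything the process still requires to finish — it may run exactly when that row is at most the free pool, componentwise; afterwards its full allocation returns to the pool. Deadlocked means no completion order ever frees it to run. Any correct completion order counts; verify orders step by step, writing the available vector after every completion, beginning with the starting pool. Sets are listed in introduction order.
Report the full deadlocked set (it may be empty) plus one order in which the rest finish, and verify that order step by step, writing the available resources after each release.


Deadlocked set: J1 and J4.
Key observation: no order helps: past J5, J3, the free pool tops out at (0, 3), below what each blocked process needs in res3.
The rest can finish in the order J5, J3. Check, step by step:
  pool = (0, 1)
  J5 needs (0, 0) <= (0, 1) -> finishes; pool += (0, 1) = (0, 2)
  J3 needs (0, 2) <= (0, 2) -> finishes; pool += (0, 1) = (0, 3)
The stuck group stays short no matter what:
  J1 still needs (1, 1) but only (0, 3) is free — short on res3
  J4 still needs (1, 2) but only (0, 3) is free — short on res3


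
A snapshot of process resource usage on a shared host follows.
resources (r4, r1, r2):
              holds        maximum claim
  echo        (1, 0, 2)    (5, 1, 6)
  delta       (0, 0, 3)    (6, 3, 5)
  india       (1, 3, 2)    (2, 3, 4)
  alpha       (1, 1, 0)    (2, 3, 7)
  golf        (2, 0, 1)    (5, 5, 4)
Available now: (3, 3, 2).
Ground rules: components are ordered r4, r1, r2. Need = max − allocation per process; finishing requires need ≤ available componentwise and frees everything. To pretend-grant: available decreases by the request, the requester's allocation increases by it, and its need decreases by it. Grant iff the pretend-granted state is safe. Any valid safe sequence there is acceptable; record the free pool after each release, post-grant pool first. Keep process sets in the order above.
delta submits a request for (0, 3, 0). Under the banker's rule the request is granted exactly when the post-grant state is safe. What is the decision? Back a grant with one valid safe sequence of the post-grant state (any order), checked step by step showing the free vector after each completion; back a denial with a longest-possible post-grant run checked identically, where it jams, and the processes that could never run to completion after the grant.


DENY — the pretend-granted state is unsafe.
Key observation: after india, echo the pool peaks at (5, 3, 6), and each blocked process is short somewhere: delta on r4; alpha on r2; golf on r1.
On the post-grant state, india, echo is a maximal run — nothing extends it. Walking it through:
  pool = (3, 0, 2)
  india needs (1, 0, 2) <= (3, 0, 2) -> finishes; pool += (1, 3, 2) = (4, 3, 4)
  echo needs (4, 1, 4) <= (4, 3, 4) -> finishes; pool += (1, 0, 2) = (5, 3, 6)
  delta still needs (6, 0, 2) but only (5, 3, 6) is free — short on r4
  alpha still needs (1, 2, 7) but only (5, 3, 6) is free — short on r2
  golf still needs (3, 5, 3) but only (5, 3, 6) is free — short on r1
Post-grant, the permanently blocked set is delta, alpha and golf.


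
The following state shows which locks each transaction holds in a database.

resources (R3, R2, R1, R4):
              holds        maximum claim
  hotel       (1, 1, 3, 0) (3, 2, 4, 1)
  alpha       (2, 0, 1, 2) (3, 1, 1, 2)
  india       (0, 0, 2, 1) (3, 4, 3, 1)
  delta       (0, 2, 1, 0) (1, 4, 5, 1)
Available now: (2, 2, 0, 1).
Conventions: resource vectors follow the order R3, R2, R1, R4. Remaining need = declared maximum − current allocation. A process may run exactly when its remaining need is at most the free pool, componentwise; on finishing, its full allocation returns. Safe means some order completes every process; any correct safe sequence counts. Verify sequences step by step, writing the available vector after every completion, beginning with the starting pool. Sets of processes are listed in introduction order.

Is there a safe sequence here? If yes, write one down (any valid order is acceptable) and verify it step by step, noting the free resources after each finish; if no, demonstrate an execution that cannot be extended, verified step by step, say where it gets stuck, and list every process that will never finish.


The state is SAFE; one workable sequence: alpha, hotel, delta, india.
Key observation: hotel marks the first exact bind of the order: its need (2, 1, 1, 1) fits the free (4, 2, 1, 3) with zero slack on a requested resource.
Verifying each step:
  pool = (2, 2, 0, 1)
  alpha needs (1, 1, 0, 0) <= (2, 2, 0, 1) -> finishes; pool += (2, 0, 1, 2) = (4, 2, 1, 3)
  hotel needs (2, 1, 1, 1) <= (4, 2, 1, 3) -> finishes; pool += (1, 1, 3, 0) = (5, 3, 4, 3)
  delta needs (1, 2, 4, 1) <= (5, 3, 4, 3) -> finishes; pool += (0, 2, 1, 0) = (5, 5, 5, 3)
  india needs (3, 4, 1, 0) <= (5, 5, 5, 3) -> finishes; pool += (0, 0, 2, 1) = (5, 5, 7, 4)


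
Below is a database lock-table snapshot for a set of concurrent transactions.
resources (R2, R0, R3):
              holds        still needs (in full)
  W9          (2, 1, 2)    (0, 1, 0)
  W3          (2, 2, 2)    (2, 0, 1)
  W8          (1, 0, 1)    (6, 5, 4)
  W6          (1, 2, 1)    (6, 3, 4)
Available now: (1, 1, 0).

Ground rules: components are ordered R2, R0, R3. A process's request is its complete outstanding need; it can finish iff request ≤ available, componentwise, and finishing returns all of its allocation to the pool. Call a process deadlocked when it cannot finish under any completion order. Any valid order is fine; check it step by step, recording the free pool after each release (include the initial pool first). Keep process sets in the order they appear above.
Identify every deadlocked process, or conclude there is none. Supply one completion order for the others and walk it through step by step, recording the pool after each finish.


Deadlocked: W8 and W6.
Key observation: R2 is the bottleneck — with W9, W3 done the pool holds (5, 4, 4), short of every remaining need.
One completion order for the rest: W9, W3. Step-by-step check:
  pool = (1, 1, 0)
  W9 needs (0, 1, 0) <= (1, 1, 0) -> finishes; pool += (2, 1, 2) = (3, 2, 2)
  W3 needs (2, 0, 1) <= (3, 2, 2) -> finishes; pool += (2, 2, 2) = (5, 4, 4)
None of the blocked processes ever fits:
  W8 cannot run: need (6, 5, 4) vs free (5, 4, 4) (insufficient R2 and R0)
  W6 cannot run: need (6, 3, 4) vs free (5, 4, 4) (insufficient R2)


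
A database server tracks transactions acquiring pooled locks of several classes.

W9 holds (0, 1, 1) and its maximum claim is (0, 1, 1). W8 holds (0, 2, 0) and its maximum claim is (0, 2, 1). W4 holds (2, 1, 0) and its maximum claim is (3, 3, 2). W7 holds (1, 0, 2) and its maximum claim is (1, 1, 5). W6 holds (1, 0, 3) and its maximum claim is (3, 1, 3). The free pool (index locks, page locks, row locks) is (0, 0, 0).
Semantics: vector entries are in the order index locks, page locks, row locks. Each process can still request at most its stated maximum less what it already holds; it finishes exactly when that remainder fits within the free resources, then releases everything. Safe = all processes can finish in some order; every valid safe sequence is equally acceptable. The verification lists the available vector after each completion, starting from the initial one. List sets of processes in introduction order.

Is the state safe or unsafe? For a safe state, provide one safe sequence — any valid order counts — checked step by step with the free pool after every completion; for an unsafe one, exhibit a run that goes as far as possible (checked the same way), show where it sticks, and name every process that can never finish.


UNSAFE.
Key observation: after W9, W8 the pool peaks at (0, 3, 1), and each blocked process is short somewhere: W4 on index locks, row locks; W7 on row locks; W6 on index locks.
A maximal execution: W9, W8 — then nothing else fits. Walking it through:
  pool = (0, 0, 0)
  run W9 (needs (0, 0, 0), free (0, 0, 0)); after release of (0, 1, 1) the pool is (0, 1, 1)
  run W8 (needs (0, 0, 1), free (0, 1, 1)); after release of (0, 2, 0) the pool is (0, 3, 1)
  blocked: W4 wants (1, 2, 2), pool (0, 3, 1) — not enough index locks and row locks
  blocked: W7 wants (0, 1, 3), pool (0, 3, 1) — not enough row locks
  blocked: W6 wants (2, 1, 0), pool (0, 3, 1) — not enough index locks
Never able to finish: W4, W7 and W6.


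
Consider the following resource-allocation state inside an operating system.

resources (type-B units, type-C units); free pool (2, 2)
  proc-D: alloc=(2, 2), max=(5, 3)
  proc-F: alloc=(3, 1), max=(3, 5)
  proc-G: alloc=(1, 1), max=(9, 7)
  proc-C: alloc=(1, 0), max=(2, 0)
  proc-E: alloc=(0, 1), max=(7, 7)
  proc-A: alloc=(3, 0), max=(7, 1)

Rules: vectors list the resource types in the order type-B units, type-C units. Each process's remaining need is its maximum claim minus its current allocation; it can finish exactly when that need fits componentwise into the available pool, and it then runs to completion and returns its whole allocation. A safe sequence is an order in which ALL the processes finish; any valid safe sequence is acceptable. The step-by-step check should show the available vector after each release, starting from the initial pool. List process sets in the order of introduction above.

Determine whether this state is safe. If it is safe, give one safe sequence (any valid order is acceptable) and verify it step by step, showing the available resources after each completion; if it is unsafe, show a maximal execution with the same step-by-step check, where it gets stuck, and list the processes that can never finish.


UNSAFE.
Key observation: the wall is type-C units: completing proc-C, proc-D, proc-A, proc-F brings the pool only to (11, 5), and all the rest need more.
Going as far as possible: proc-C, proc-D, proc-A, proc-F; after that, nothing fits. Check, step by step:
  pool = (2, 2)
  proc-C: need (1, 0) fits (2, 2); releases (1, 0), pool now (3, 2)
  proc-D: need (3, 1) fits (3, 2); releases (2, 2), pool now (5, 4)
  proc-A: need (4, 1) fits (5, 4); releases (3, 0), pool now (8, 4)
  proc-F: need (0, 4) fits (8, 4); releases (3, 1), pool now (11, 5)
  proc-G cannot run: need (8, 6) vs free (11, 5) (insufficient type-C units)
  proc-E cannot run: need (7, 6) vs free (11, 5) (insufficient type-C units)
Permanently blocked: proc-G and proc-E.


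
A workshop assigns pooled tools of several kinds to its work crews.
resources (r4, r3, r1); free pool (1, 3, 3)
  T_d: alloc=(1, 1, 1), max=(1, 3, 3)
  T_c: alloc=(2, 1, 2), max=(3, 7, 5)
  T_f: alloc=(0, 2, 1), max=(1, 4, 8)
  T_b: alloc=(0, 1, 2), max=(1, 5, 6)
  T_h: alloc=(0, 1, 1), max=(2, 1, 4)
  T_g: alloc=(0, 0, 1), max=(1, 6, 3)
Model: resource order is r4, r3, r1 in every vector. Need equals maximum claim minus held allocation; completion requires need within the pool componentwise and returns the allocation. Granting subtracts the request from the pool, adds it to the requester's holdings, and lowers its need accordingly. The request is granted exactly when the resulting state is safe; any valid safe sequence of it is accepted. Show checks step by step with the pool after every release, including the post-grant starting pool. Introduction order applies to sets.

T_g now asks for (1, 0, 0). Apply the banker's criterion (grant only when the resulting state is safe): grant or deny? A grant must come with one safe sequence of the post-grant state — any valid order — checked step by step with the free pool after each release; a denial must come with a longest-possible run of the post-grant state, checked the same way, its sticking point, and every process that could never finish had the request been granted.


DENY: after the grant no complete ordering would exist.
Key observation: after T_d, T_b the pool peaks at (1, 5, 6), and each blocked process is short somewhere: T_c on r3; T_f on r1; T_h on r4; T_g on r3.
After a pretend grant, a maximal execution: T_d, T_b — then nothing else fits. Verifying each step:
  pool = (0, 3, 3)
  T_d: need (0, 2, 2) fits (0, 3, 3); releases (1, 1, 1), pool now (1, 4, 4)
  T_b: need (1, 4, 4) fits (1, 4, 4); releases (0, 1, 2), pool now (1, 5, 6)
  T_c still needs (1, 6, 3) but only (1, 5, 6) is free — short on r3
  T_f still needs (1, 2, 7) but only (1, 5, 6) is free — short on r1
  T_h still needs (2, 0, 3) but only (1, 5, 6) is free — short on r4
  T_g still needs (0, 6, 2) but only (1, 5, 6) is free — short on r3
Post-grant, the permanently blocked set is T_c, T_f, T_h and T_g.


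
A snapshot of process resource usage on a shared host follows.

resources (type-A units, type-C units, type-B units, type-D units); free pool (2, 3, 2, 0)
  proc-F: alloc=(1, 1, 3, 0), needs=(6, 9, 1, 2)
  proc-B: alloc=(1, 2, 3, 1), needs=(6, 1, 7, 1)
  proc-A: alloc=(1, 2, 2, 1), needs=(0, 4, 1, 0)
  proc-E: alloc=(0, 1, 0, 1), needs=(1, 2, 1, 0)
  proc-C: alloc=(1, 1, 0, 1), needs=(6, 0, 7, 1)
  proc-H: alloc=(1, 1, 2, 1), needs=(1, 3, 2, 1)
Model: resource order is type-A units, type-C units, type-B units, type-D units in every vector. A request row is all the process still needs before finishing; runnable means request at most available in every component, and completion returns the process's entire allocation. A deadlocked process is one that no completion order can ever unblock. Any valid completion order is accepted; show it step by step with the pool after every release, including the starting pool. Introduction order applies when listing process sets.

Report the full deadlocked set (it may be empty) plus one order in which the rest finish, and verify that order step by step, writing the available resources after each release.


Deadlocked: proc-F, proc-B and proc-C.
Key observation: no order helps: past proc-E, proc-H, proc-A, the free pool tops out at (4, 7, 6, 3), below what each blocked process needs in type-A units.
A valid finishing order for the others: proc-E, proc-H, proc-A. Walking it through:
  pool = (2, 3, 2, 0)
  proc-E: need (1, 2, 1, 0) fits (2, 3, 2, 0); releases (0, 1, 0, 1), pool now (2, 4, 2, 1)
  proc-H: need (1, 3, 2, 1) fits (2, 4, 2, 1); releases (1, 1, 2, 1), pool now (3, 5, 4, 2)
  proc-A: need (0, 4, 1, 0) fits (3, 5, 4, 2); releases (1, 2, 2, 1), pool now (4, 7, 6, 3)
None of the blocked processes ever fits:
  proc-F still needs (6, 9, 1, 2) but only (4, 7, 6, 3) is free — short on type-A units and type-C units
  proc-B still needs (6, 1, 7, 1) but only (4, 7, 6, 3) is free — short on type-A units and type-B units
  proc-C still needs (6, 0, 7, 1) but only (4, 7, 6, 3) is free — short on type-A units and type-B units


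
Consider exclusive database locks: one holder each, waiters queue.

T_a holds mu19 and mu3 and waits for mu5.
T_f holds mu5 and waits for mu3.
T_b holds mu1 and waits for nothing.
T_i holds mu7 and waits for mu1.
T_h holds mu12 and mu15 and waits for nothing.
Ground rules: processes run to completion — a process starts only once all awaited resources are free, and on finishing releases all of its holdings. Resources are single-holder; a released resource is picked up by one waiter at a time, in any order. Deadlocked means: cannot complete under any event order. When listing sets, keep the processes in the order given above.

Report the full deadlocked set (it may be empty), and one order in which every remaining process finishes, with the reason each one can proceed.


The deadlocked set is T_a and T_f.
Key observation: along T_a -> T_f -> T_a, each member waits on what the next one holds — a deadlock; no other process is dragged down with it.
A valid finishing order for the others: T_b, T_h, T_i.
Walking it through:
  T_b: no waits; runs immediately, freeing mu1
  T_h: no waits; runs immediately, freeing mu12 and mu15
  T_i waits on mu1 — all released -> runs and releases mu7


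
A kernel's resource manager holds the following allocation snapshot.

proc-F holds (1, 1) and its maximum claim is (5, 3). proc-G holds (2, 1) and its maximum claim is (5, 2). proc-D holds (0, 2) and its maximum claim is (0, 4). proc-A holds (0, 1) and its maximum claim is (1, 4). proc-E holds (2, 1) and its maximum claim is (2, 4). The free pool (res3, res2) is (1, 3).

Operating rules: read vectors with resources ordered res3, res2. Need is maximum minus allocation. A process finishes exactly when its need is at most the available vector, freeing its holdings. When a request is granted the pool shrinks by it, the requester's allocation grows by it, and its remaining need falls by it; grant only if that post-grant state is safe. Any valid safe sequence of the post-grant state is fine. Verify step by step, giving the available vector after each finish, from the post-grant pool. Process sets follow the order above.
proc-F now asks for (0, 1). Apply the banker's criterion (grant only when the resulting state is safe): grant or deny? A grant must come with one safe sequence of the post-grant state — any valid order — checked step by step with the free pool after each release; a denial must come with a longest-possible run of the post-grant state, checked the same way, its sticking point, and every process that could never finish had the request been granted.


GRANT: granting preserves safety; a valid post-grant sequence is proc-D, proc-E, proc-G, proc-A, proc-F.
Key observation: post-grant, (1, 2) remains, and an order beginning with proc-D completes everyone.
Step-by-step check of the post-grant state:
  pool = (1, 2)
  proc-D needs (0, 2) <= (1, 2) -> finishes; pool += (0, 2) = (1, 4)
  proc-E needs (0, 3) <= (1, 4) -> finishes; pool += (2, 1) = (3, 5)
  proc-G needs (3, 1) <= (3, 5) -> finishes; pool += (2, 1) = (5, 6)
  proc-A needs (1, 3) <= (5, 6) -> finishes; pool += (0, 1) = (5, 7)
  proc-F needs (4, 1) <= (5, 7) -> finishes; pool += (1, 2) = (6, 9)
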